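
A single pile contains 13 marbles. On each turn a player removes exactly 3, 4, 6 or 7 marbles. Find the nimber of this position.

1

Compute g(0), g(1), … for moves {3, 4, 6, 7}:
g(0) = mex{} = 0
g(1) = mex{} = 0
g(2) = mex{} = 0
g(3) = mex{0} = 1
g(4) = mex{0} = 1
g(5) = mex{0} = 1
g(6) = mex{0,1} = 2
g(7) = mex{0,1} = 2
g(8) = mex{0,1} = 2
g(9) = mex{0,1,2} = 3
g(10) = mex{1,2} = 0
g(11) = mex{1,2} = 0
g(12) = mex{1,2,3} = 0
g(13) = mex{0,2,3} = 1
So g(13) = 1.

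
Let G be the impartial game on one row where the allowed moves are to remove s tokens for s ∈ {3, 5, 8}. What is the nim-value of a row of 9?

Compute g(0), g(1), … for moves {3, 5, 8}:
k:     0  1  2  3  4  5  6  7  8  9
g(k):  0  0  0  1  1  1  2  2  2  3
So g(9) = 3.

3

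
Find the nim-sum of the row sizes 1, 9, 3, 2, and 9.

Bitwise XOR of the heap sizes:
  0001  (1)
  1001  (9)
  0011  (3)
  0010  (2)
  1001  (9)
  ----
  0000  (0)

0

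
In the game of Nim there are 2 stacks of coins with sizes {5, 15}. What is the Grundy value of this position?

Compute the nim-sum pairwise:
5 XOR 15 = 10

10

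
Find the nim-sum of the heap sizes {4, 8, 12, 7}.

7

Compute the nim-sum pairwise:
4 ⊕ 8 = 12
12 ⊕ 12 = 0
0 ⊕ 7 = 7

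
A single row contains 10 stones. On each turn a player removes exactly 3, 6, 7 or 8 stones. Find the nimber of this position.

Build the Grundy sequence with g(k) = mex{g(k−s) : s ∈ {3, 6, 7, 8}, s ≤ k}:
k:     0  1  2  3  4  5  6  7  8  9 10
g(k):  0  0  0  1  1  1  2  2  2  3  3
So g(10) = 3.

3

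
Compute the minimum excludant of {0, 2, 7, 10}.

1

0 is in the set but 1 is not, so the mex is 1.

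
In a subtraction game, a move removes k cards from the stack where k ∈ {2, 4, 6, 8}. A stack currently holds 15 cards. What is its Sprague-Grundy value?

Compute g(0), g(1), … for moves {2, 4, 6, 8}:
k:     0  1  2  3  4  5  6  7  8  9 10 11 12 13 14 15
g(k):  0  0  1  1  2  2  3  3  4  4  0  0  1  1  2  2
So g(15) = 2.

2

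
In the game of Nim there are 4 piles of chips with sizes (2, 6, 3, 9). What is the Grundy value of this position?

14

Bitwise XOR of the heap sizes:
  0010  (2)
  0110  (6)
  0011  (3)
  1001  (9)
  ----
  1110  (14)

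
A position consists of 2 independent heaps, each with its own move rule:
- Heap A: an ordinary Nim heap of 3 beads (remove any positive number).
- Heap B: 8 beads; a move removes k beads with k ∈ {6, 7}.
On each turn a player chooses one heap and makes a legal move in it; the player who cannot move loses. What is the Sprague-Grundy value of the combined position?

Heap A is a plain Nim heap of size 3, so its Grundy value is 3.
Grundy values for heap B (subtraction set {6, 7}):
g(0) = mex{} = 0
g(1) = mex{} = 0
g(2) = mex{} = 0
g(3) = mex{} = 0
g(4) = mex{} = 0
g(5) = mex{} = 0
g(6) = mex{0} = 1
g(7) = mex{0} = 1
g(8) = mex{0} = 1
So g(8) = 1.
The value of a disjunctive sum is the nim-sum of the parts.
Combined value = 3 XOR 1 = 2.

2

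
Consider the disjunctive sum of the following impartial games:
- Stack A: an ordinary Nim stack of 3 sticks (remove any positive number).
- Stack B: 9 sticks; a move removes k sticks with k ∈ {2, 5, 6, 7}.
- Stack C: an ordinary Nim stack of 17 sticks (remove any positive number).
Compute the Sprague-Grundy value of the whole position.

16

Stack A is a plain Nim stack of size 3, so its Grundy value is 3.
Build the Grundy sequence for stack B with g(k) = mex{g(k−s) : s ∈ {2, 5, 6, 7}, s ≤ k}:
k:     0  1  2  3  4  5  6  7  8  9
g(k):  0  0  1  1  0  2  1  3  2  2
So g(9) = 2.
Stack C is a plain Nim stack of size 17, so its Grundy value is 17.
The value of a disjunctive sum is the nim-sum of the parts.
Combined value = 3 ⊕ 2 ⊕ 17 = 16.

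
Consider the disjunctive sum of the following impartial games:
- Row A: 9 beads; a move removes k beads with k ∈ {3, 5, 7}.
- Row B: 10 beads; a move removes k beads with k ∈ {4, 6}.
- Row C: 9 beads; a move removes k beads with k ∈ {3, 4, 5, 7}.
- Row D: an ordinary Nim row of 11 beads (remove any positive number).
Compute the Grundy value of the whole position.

11

Build the Grundy sequence for row A with g(k) = mex{g(k−s) : s ∈ {3, 5, 7}, s ≤ k}:
g(0) = mex{} = 0
g(1) = mex{} = 0
g(2) = mex{} = 0
g(3) = mex{0} = 1
g(4) = mex{0} = 1
g(5) = mex{0} = 1
g(6) = mex{0,1} = 2
g(7) = mex{0,1} = 2
g(8) = mex{0,1} = 2
g(9) = mex{0,1,2} = 3
So g(9) = 3.
Build the Grundy sequence for row B with g(k) = mex{g(k−s) : s ∈ {4, 6}, s ≤ k}:
k:     0  1  2  3  4  5  6  7  8  9 10
g(k):  0  0  0  0  1  1  1  1  2  2  0
So g(10) = 0.
Grundy values for row C (subtraction set {3, 4, 5, 7}):
g(0) = mex{} = 0
g(1) = mex{} = 0
g(2) = mex{} = 0
g(3) = mex{0} = 1
g(4) = mex{0} = 1
g(5) = mex{0} = 1
g(6) = mex{0,1} = 2
g(7) = mex{0,1} = 2
g(8) = mex{0,1} = 2
g(9) = mex{0,1,2} = 3
So g(9) = 3.
Row D is a plain Nim row of size 11, so its Grundy value is 11.
The value of a disjunctive sum is the nim-sum of the parts.
Combined value = 3 XOR 0 XOR 3 XOR 11 = 11.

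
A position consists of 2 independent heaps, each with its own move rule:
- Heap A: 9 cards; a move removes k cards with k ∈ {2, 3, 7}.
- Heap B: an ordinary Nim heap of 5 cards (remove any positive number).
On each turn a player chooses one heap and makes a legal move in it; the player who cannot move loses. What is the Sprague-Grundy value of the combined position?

7

For heap A, compute g(0), g(1), … with moves {2, 3, 7}:
g(0) = mex{} = 0
g(1) = mex{} = 0
g(2) = mex{0} = 1
g(3) = mex{0} = 1
g(4) = mex{0,1} = 2
g(5) = mex{1} = 0
g(6) = mex{1,2} = 0
g(7) = mex{0,2} = 1
g(8) = mex{0} = 1
g(9) = mex{0,1} = 2
So g(9) = 2.
Heap B is a plain Nim heap of size 5, so its Grundy value is 5.
By the Sprague-Grundy theorem, the Grundy value of a sum of independent games is the XOR of the component values.
Combined value = 2 XOR 5 = 7.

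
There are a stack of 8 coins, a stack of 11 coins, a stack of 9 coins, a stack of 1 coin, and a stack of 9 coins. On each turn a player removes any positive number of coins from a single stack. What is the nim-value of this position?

Compute the nim-sum pairwise:
8 XOR 11 = 3
3 XOR 9 = 10
10 XOR 1 = 11
11 XOR 9 = 2

2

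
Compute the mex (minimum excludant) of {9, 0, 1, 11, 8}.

The values 0, 1 are all present; 2 is the first non-negative integer missing from the set.

2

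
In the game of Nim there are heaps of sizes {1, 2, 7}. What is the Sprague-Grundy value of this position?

4

Compute the nim-sum pairwise:
1 ⊕ 2 = 3
3 ⊕ 7 = 4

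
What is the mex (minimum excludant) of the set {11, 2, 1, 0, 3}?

4

The values 0, 1, 2, 3 are all present; 4 is the first non-negative integer missing from the set.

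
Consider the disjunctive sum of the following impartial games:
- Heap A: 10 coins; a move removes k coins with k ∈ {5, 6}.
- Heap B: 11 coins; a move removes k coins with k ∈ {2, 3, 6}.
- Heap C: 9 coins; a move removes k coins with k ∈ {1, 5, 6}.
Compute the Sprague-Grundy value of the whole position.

0

Grundy values for heap A (subtraction set {5, 6}):
g(0) = mex{} = 0
g(1) = mex{} = 0
g(2) = mex{} = 0
g(3) = mex{} = 0
g(4) = mex{} = 0
g(5) = mex{0} = 1
g(6) = mex{0} = 1
g(7) = mex{0} = 1
g(8) = mex{0} = 1
g(9) = mex{0} = 1
g(10) = mex{0,1} = 2
So g(10) = 2.
Build the Grundy sequence for heap B with g(k) = mex{g(k−s) : s ∈ {2, 3, 6}, s ≤ k}:
g(0) = mex{} = 0
g(1) = mex{} = 0
g(2) = mex{0} = 1
g(3) = mex{0} = 1
g(4) = mex{0,1} = 2
g(5) = mex{1} = 0
g(6) = mex{0,1,2} = 3
g(7) = mex{0,2} = 1
g(8) = mex{0,1,3} = 2
g(9) = mex{1,3} = 0
g(10) = mex{1,2} = 0
g(11) = mex{0,2} = 1
So g(11) = 1.
For heap C, compute g(0), g(1), … with moves {1, 5, 6}:
g(0) = mex{} = 0
g(1) = mex{0} = 1
g(2) = mex{1} = 0
g(3) = mex{0} = 1
g(4) = mex{1} = 0
g(5) = mex{0} = 1
g(6) = mex{0,1} = 2
g(7) = mex{0,1,2} = 3
g(8) = mex{0,1,3} = 2
g(9) = mex{0,1,2} = 3
So g(9) = 3.
The value of a disjunctive sum is the nim-sum of the parts.
Combined value = 2 XOR 1 XOR 3 = 0.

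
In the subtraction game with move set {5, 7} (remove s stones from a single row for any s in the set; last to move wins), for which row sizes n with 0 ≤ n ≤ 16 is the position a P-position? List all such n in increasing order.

0, 1, 2, 3, 4, 12, 13, 14, 15, 16

Grundy values for subtraction set {5, 7}:
k:     0  1  2  3  4  5  6  7  8  9 10 11 12 13 14 15 16
g(k):  0  0  0  0  0  1  1  1  1  1  2  2  0  0  0  0  0
The P-positions (g = 0) in 0..16 are 0, 1, 2, 3, 4, 12, 13, 14, 15, 16.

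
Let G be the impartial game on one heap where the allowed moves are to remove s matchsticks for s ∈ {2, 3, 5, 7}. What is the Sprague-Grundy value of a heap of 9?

0

Grundy values for subtraction set {2, 3, 5, 7}:
g(0) = mex{} = 0
g(1) = mex{} = 0
g(2) = mex{0} = 1
g(3) = mex{0} = 1
g(4) = mex{0,1} = 2
g(5) = mex{0,1} = 2
g(6) = mex{0,1,2} = 3
g(7) = mex{0,1,2} = 3
g(8) = mex{0,1,2,3} = 4
g(9) = mex{1,2,3} = 0
So g(9) = 0.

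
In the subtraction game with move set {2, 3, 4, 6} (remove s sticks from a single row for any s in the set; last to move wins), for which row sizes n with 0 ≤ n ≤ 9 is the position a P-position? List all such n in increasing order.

0, 1, 8, 9

Grundy values for subtraction set {2, 3, 4, 6}:
k:     0  1  2  3  4  5  6  7  8  9
g(k):  0  0  1  1  2  2  3  3  0  0
The P-positions (g = 0) in 0..9 are 0, 1, 8, 9.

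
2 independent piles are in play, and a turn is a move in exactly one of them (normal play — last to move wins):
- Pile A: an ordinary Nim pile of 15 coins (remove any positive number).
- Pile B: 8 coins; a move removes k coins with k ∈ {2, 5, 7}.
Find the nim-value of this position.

Pile A is a plain Nim pile of size 15, so its Grundy value is 15.
For pile B, compute g(0), g(1), … with moves {2, 5, 7}:
g(0) = mex{} = 0
g(1) = mex{} = 0
g(2) = mex{0} = 1
g(3) = mex{0} = 1
g(4) = mex{1} = 0
g(5) = mex{0,1} = 2
g(6) = mex{0} = 1
g(7) = mex{0,1,2} = 3
g(8) = mex{0,1} = 2
So g(8) = 2.
By the Sprague-Grundy theorem, the Grundy value of a sum of independent games is the XOR of the component values.
Combined value = 15 XOR 2 = 13.

13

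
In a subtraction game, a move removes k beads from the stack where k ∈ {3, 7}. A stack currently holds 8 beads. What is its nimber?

Compute g(0), g(1), … for moves {3, 7}:
k:     0  1  2  3  4  5  6  7  8
g(k):  0  0  0  1  1  1  0  2  2
So g(8) = 2.

2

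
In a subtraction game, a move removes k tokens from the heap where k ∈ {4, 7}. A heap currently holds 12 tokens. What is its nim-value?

Grundy values for subtraction set {4, 7}:
k:     0  1  2  3  4  5  6  7  8  9 10 11 12
g(k):  0  0  0  0  1  1  1  1  2  2  2  0  0
So g(12) = 0.

0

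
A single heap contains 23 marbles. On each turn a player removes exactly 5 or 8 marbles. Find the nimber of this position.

Grundy values for subtraction set {5, 8}:
k:     0  1  2  3  4  5  6  7  8  9 10 11 12 13 14 15 16 17 18 19 20 21 22 23
g(k):  0  0  0  0  0  1  1  1  1  1  2  2  2  0  0  0  0  0  1  1  1  1  1  2
So g(23) = 2.

2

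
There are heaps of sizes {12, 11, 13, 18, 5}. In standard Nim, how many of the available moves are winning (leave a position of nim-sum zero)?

1

Compute the nim-sum pairwise:
12 ⊕ 11 = 7
7 ⊕ 13 = 10
10 ⊕ 18 = 24
24 ⊕ 5 = 29
The overall nim-sum is X = 29. A heap of size p has a winning move iff p XOR X < p (reduce it to p XOR X).
  12: 12 XOR 29 = 17 ≥ 12 — no move.
  11: 11 XOR 29 = 22 ≥ 11 — no move.
  13: 13 XOR 29 = 16 ≥ 13 — no move.
  18: 18 XOR 29 = 15 < 18 — winning move (to 15).
  5: 5 XOR 29 = 24 ≥ 5 — no move.
That gives 1 winning move.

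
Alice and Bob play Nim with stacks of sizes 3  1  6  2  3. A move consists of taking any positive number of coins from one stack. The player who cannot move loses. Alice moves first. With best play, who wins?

Alice wins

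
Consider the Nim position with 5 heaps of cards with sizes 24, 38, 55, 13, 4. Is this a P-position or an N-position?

P-position

In binary:
  011000  (24)
  100110  (38)
  110111  (55)
  001101  (13)
  000100  (4)
  ------
  000000  (0)
The nim-sum is 0, so this is a P-position: the player to move is in a losing position under optimal play.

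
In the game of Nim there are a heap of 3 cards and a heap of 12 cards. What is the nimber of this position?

15

Compute the nim-sum pairwise:
3 ^ 12 = 15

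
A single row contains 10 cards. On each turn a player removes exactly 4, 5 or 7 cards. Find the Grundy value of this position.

Build the Grundy sequence with g(k) = mex{g(k−s) : s ∈ {4, 5, 7}, s ≤ k}:
g(0) = mex{} = 0
g(1) = mex{} = 0
g(2) = mex{} = 0
g(3) = mex{} = 0
g(4) = mex{0} = 1
g(5) = mex{0} = 1
g(6) = mex{0} = 1
g(7) = mex{0} = 1
g(8) = mex{0,1} = 2
g(9) = mex{0,1} = 2
g(10) = mex{0,1} = 2
So g(10) = 2.

2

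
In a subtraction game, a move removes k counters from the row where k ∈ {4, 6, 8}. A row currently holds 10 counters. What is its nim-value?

2

Grundy values for subtraction set {4, 6, 8}:
k:     0  1  2  3  4  5  6  7  8  9 10
g(k):  0  0  0  0  1  1  1  1  2  2  2
So g(10) = 2.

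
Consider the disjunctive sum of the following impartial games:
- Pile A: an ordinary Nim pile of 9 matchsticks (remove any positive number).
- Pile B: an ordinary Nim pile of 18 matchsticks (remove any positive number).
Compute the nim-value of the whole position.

27

Pile A is a plain Nim pile of size 9, so its Grundy value is 9.
Pile B is a plain Nim pile of size 18, so its Grundy value is 18.
The value of a disjunctive sum is the nim-sum of the parts.
Combined value = 9 ⊕ 18 = 27.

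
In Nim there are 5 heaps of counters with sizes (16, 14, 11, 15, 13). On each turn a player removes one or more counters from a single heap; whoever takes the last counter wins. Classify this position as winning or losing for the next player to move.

Compute the nim-sum pairwise:
16 ^ 14 = 30
30 ^ 11 = 21
21 ^ 15 = 26
26 ^ 13 = 23
The nim-sum is 23 ≠ 0, so this is an N-position: the player to move can win.

Winning position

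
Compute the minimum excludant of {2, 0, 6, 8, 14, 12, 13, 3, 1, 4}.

The values 0, 1, 2, 3, 4 are all present; 5 is the first non-negative integer missing from the set.

5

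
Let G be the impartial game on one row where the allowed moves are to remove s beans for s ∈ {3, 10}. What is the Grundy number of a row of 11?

Grundy values for subtraction set {3, 10}:
k:     0  1  2  3  4  5  6  7  8  9 10 11
g(k):  0  0  0  1  1  1  0  0  0  1  1  1
So g(11) = 1.

1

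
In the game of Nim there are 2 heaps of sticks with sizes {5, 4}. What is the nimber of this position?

1

In binary:
  101  (5)
  100  (4)
  ---
  001  (1)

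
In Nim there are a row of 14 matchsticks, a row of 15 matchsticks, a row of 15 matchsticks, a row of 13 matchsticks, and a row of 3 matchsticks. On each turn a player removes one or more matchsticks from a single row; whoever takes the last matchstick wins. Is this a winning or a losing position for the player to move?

Nim-sum: 14 XOR 15 XOR 15 XOR 13 XOR 3 = 0.
The nim-sum is 0, so this is a P-position: the player to move is in a losing position under optimal play.

Losing position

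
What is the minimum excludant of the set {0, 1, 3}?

The values 0, 1 are all present; 2 is the first non-negative integer missing from the set.

2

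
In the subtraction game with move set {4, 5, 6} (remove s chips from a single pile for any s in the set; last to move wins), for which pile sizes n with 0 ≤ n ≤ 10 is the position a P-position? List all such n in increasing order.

0, 1, 2, 3, 10

Build the Grundy sequence with g(k) = mex{g(k−s) : s ∈ {4, 5, 6}, s ≤ k}:
g(0) = mex{} = 0
g(1) = mex{} = 0
g(2) = mex{} = 0
g(3) = mex{} = 0
g(4) = mex{0} = 1
g(5) = mex{0} = 1
g(6) = mex{0} = 1
g(7) = mex{0} = 1
g(8) = mex{0,1} = 2
g(9) = mex{0,1} = 2
g(10) = mex{1} = 0
The P-positions (g = 0) in 0..10 are 0, 1, 2, 3, 10.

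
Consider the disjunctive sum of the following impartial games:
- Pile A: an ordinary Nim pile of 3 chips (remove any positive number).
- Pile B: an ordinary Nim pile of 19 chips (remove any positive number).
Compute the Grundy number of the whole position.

16

Pile A is a plain Nim pile of size 3, so its Grundy value is 3.
Pile B is a plain Nim pile of size 19, so its Grundy value is 19.
By the Sprague-Grundy theorem, the Grundy value of a sum of independent games is the XOR of the component values.
Combined value = 3 ⊕ 19 = 16.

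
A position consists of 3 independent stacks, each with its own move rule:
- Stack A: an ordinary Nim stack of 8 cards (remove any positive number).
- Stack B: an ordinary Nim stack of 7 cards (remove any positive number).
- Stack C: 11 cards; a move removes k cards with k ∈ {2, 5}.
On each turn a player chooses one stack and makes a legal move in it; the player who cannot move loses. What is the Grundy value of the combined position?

15

Stack A is a plain Nim stack of size 8, so its Grundy value is 8.
Stack B is a plain Nim stack of size 7, so its Grundy value is 7.
For stack C, compute g(0), g(1), … with moves {2, 5}:
g(0) = mex{} = 0
g(1) = mex{} = 0
g(2) = mex{0} = 1
g(3) = mex{0} = 1
g(4) = mex{1} = 0
g(5) = mex{0,1} = 2
g(6) = mex{0} = 1
g(7) = mex{1,2} = 0
g(8) = mex{1} = 0
g(9) = mex{0} = 1
g(10) = mex{0,2} = 1
g(11) = mex{1} = 0
So g(11) = 0.
By the Sprague-Grundy theorem, the Grundy value of a sum of independent games is the XOR of the component values.
Combined value = 8 XOR 7 XOR 0 = 15.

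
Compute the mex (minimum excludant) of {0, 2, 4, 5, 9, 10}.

1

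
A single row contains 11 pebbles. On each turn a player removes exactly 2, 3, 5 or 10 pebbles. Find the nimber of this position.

Compute g(0), g(1), … for moves {2, 3, 5, 10}:
k:     0  1  2  3  4  5  6  7  8  9 10 11
g(k):  0  0  1  1  2  2  3  0  0  1  1  2
So g(11) = 2.

2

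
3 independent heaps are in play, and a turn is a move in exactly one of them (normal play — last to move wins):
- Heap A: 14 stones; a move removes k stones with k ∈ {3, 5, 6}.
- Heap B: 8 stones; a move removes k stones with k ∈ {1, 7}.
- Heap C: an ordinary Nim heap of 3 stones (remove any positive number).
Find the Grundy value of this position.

Grundy values for heap A (subtraction set {3, 5, 6}):
g(0) = mex{} = 0
g(1) = mex{} = 0
g(2) = mex{} = 0
g(3) = mex{0} = 1
g(4) = mex{0} = 1
g(5) = mex{0} = 1
g(6) = mex{0,1} = 2
g(7) = mex{0,1} = 2
g(8) = mex{0,1} = 2
g(9) = mex{1,2} = 0
g(10) = mex{1,2} = 0
g(11) = mex{1,2} = 0
g(12) = mex{0,2} = 1
g(13) = mex{0,2} = 1
g(14) = mex{0,2} = 1
So g(14) = 1.
For heap B, compute g(0), g(1), … with moves {1, 7}:
g(0) = mex{} = 0
g(1) = mex{0} = 1
g(2) = mex{1} = 0
g(3) = mex{0} = 1
g(4) = mex{1} = 0
g(5) = mex{0} = 1
g(6) = mex{1} = 0
g(7) = mex{0} = 1
g(8) = mex{1} = 0
So g(8) = 0.
Heap C is a plain Nim heap of size 3, so its Grundy value is 3.
By the Sprague-Grundy theorem, the Grundy value of a sum of independent games is the XOR of the component values.
Combined value = 1 XOR 0 XOR 3 = 2.

2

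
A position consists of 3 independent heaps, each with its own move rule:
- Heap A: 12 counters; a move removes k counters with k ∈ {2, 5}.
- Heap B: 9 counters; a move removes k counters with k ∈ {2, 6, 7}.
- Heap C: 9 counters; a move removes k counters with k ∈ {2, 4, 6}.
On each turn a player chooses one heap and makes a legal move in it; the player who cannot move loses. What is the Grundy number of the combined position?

2

Grundy values for heap A (subtraction set {2, 5}):
g(0) = mex{} = 0
g(1) = mex{} = 0
g(2) = mex{0} = 1
g(3) = mex{0} = 1
g(4) = mex{1} = 0
g(5) = mex{0,1} = 2
g(6) = mex{0} = 1
g(7) = mex{1,2} = 0
g(8) = mex{1} = 0
g(9) = mex{0} = 1
g(10) = mex{0,2} = 1
g(11) = mex{1} = 0
g(12) = mex{0,1} = 2
So g(12) = 2.
Build the Grundy sequence for heap B with g(k) = mex{g(k−s) : s ∈ {2, 6, 7}, s ≤ k}:
k:     0  1  2  3  4  5  6  7  8  9
g(k):  0  0  1  1  0  0  1  1  2  0
So g(9) = 0.
For heap C, compute g(0), g(1), … with moves {2, 4, 6}:
k:     0  1  2  3  4  5  6  7  8  9
g(k):  0  0  1  1  2  2  3  3  0  0
So g(9) = 0.
The value of a disjunctive sum is the nim-sum of the parts.
Combined value = 2 ⊕ 0 ⊕ 0 = 2.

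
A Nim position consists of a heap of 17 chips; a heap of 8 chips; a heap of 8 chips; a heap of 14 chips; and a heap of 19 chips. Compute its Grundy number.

Compute the nim-sum pairwise:
17 XOR 8 = 25
25 XOR 8 = 17
17 XOR 14 = 31
31 XOR 19 = 12

12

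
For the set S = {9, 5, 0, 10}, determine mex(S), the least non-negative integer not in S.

0 is in the set but 1 is not, so the mex is 1.

1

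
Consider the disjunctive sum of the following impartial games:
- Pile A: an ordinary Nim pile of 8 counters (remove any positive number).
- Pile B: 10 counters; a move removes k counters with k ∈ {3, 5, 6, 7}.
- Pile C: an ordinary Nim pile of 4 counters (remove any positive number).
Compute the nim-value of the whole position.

Pile A is a plain Nim pile of size 8, so its Grundy value is 8.
Grundy values for pile B (subtraction set {3, 5, 6, 7}):
g(0) = mex{} = 0
g(1) = mex{} = 0
g(2) = mex{} = 0
g(3) = mex{0} = 1
g(4) = mex{0} = 1
g(5) = mex{0} = 1
g(6) = mex{0,1} = 2
g(7) = mex{0,1} = 2
g(8) = mex{0,1} = 2
g(9) = mex{0,1,2} = 3
g(10) = mex{1,2} = 0
So g(10) = 0.
Pile C is a plain Nim pile of size 4, so its Grundy value is 4.
The value of a disjunctive sum is the nim-sum of the parts.
Combined value = 8 XOR 0 XOR 4 = 12.

12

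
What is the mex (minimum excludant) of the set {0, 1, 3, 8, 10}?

2

The values 0, 1 are all present; 2 is the first non-negative integer missing from the set.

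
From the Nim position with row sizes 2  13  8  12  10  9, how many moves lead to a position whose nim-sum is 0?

5

Compute the nim-sum pairwise:
2 ⊕ 13 = 15
15 ⊕ 8 = 7
7 ⊕ 12 = 11
11 ⊕ 10 = 1
1 ⊕ 9 = 8
The overall nim-sum is X = 8. A row of size p has a winning move iff p XOR X < p (reduce it to p XOR X).
  2: 2 XOR 8 = 10 ≥ 2 — no move.
  13: 13 XOR 8 = 5 < 13 — winning move (to 5).
  8: 8 XOR 8 = 0 < 8 — winning move (to 0).
  12: 12 XOR 8 = 4 < 12 — winning move (to 4).
  10: 10 XOR 8 = 2 < 10 — winning move (to 2).
  9: 9 XOR 8 = 1 < 9 — winning move (to 1).
That gives 5 winning moves.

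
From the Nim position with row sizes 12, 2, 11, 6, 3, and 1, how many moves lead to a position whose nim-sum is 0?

3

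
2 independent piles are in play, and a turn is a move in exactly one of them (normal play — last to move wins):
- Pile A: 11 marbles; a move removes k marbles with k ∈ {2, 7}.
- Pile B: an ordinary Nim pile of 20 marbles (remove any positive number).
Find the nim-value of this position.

Build the Grundy sequence for pile A with g(k) = mex{g(k−s) : s ∈ {2, 7}, s ≤ k}:
k:     0  1  2  3  4  5  6  7  8  9 10 11
g(k):  0  0  1  1  0  0  1  1  2  0  0  1
So g(11) = 1.
Pile B is a plain Nim pile of size 20, so its Grundy value is 20.
The value of a disjunctive sum is the nim-sum of the parts.
Combined value = 1 XOR 20 = 21.

21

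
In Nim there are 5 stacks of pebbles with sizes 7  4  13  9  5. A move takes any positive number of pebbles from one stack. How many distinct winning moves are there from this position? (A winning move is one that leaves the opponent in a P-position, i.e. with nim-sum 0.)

1

Nim-sum: 7 ^ 4 ^ 13 ^ 9 ^ 5 = 2.
The overall nim-sum is X = 2. A stack of size p has a winning move iff p XOR X < p (reduce it to p XOR X).
  7: 7 XOR 2 = 5 < 7 — winning move (to 5).
  4: 4 XOR 2 = 6 ≥ 4 — no move.
  13: 13 XOR 2 = 15 ≥ 13 — no move.
  9: 9 XOR 2 = 11 ≥ 9 — no move.
  5: 5 XOR 2 = 7 ≥ 5 — no move.
That gives 1 winning move.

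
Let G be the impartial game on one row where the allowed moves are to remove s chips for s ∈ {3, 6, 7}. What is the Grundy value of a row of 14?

1

Grundy values for subtraction set {3, 6, 7}:
k:     0  1  2  3  4  5  6  7  8  9 10 11 12 13 14
g(k):  0  0  0  1  1  1  2  2  2  3  0  0  0  1  1
So g(14) = 1.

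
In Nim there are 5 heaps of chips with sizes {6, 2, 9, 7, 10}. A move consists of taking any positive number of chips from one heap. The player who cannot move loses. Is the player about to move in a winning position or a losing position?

Losing position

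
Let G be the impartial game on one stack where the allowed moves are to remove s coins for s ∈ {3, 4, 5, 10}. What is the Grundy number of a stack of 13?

Build the Grundy sequence with g(k) = mex{g(k−s) : s ∈ {3, 4, 5, 10}, s ≤ k}:
k:     0  1  2  3  4  5  6  7  8  9 10 11 12 13
g(k):  0  0  0  1  1  1  2  2  0  0  3  1  1  2
So g(13) = 2.

2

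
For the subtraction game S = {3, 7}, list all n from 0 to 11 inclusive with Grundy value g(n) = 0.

Build the Grundy sequence with g(k) = mex{g(k−s) : s ∈ {3, 7}, s ≤ k}:
k:     0  1  2  3  4  5  6  7  8  9 10 11
g(k):  0  0  0  1  1  1  0  2  2  1  0  0
The P-positions (g = 0) in 0..11 are 0, 1, 2, 6, 10, 11.

0, 1, 2, 6, 10, 11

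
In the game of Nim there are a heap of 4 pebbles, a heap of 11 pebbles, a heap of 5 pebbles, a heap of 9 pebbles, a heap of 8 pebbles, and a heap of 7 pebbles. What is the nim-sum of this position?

Compute the nim-sum pairwise:
4 ⊕ 11 = 15
15 ⊕ 5 = 10
10 ⊕ 9 = 3
3 ⊕ 8 = 11
11 ⊕ 7 = 12

12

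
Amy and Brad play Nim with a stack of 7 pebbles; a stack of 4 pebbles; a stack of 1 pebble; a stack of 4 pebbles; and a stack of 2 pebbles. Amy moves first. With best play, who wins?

Amy wins

In binary:
  111  (7)
  100  (4)
  001  (1)
  100  (4)
  010  (2)
  ---
  100  (4)
The nim-sum is 4 ≠ 0, so this is an N-position: the player to move can win; Amy has a winning move.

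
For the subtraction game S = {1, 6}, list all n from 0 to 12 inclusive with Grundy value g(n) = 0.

0, 2, 4, 7, 9, 11

Compute g(0), g(1), … for moves {1, 6}:
g(0) = mex{} = 0
g(1) = mex{0} = 1
g(2) = mex{1} = 0
g(3) = mex{0} = 1
g(4) = mex{1} = 0
g(5) = mex{0} = 1
g(6) = mex{0,1} = 2
g(7) = mex{1,2} = 0
g(8) = mex{0} = 1
g(9) = mex{1} = 0
g(10) = mex{0} = 1
g(11) = mex{1} = 0
g(12) = mex{0,2} = 1
The P-positions (g = 0) in 0..12 are 0, 2, 4, 7, 9, 11.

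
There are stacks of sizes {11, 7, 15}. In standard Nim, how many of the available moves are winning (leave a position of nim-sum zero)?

3

Compute the nim-sum pairwise:
11 XOR 7 = 12
12 XOR 15 = 3
The overall nim-sum is X = 3. A stack of size p has a winning move iff p XOR X < p (reduce it to p XOR X).
  11: 11 XOR 3 = 8 < 11 — winning move (to 8).
  7: 7 XOR 3 = 4 < 7 — winning move (to 4).
  15: 15 XOR 3 = 12 < 15 — winning move (to 12).
That gives 3 winning moves.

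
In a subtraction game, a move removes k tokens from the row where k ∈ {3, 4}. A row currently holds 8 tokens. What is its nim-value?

Build the Grundy sequence with g(k) = mex{g(k−s) : s ∈ {3, 4}, s ≤ k}:
g(0) = mex{} = 0
g(1) = mex{} = 0
g(2) = mex{} = 0
g(3) = mex{0} = 1
g(4) = mex{0} = 1
g(5) = mex{0} = 1
g(6) = mex{0,1} = 2
g(7) = mex{1} = 0
g(8) = mex{1} = 0
So g(8) = 0.

0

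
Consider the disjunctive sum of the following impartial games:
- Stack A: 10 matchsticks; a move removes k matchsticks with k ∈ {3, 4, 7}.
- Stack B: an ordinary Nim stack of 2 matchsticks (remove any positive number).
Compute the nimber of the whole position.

2

Build the Grundy sequence for stack A with g(k) = mex{g(k−s) : s ∈ {3, 4, 7}, s ≤ k}:
k:     0  1  2  3  4  5  6  7  8  9 10
g(k):  0  0  0  1  1  1  2  2  2  3  0
So g(10) = 0.
Stack B is a plain Nim stack of size 2, so its Grundy value is 2.
The value of a disjunctive sum is the nim-sum of the parts.
Combined value = 0 XOR 2 = 2.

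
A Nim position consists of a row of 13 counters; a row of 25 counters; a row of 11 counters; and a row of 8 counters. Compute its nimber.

Bitwise XOR of the heap sizes:
  01101  (13)
  11001  (25)
  01011  (11)
  01000  (8)
  -----
  10111  (23)

23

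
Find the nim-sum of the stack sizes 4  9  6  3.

Compute the nim-sum pairwise:
4 XOR 9 = 13
13 XOR 6 = 11
11 XOR 3 = 8

8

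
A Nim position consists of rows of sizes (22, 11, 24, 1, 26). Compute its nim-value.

30

Compute the nim-sum pairwise:
22 ^ 11 = 29
29 ^ 24 = 5
5 ^ 1 = 4
4 ^ 26 = 30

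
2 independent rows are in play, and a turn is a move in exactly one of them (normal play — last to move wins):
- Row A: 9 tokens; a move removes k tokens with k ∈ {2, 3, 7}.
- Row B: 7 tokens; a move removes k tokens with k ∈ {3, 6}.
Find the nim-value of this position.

0

For row A, compute g(0), g(1), … with moves {2, 3, 7}:
g(0) = mex{} = 0
g(1) = mex{} = 0
g(2) = mex{0} = 1
g(3) = mex{0} = 1
g(4) = mex{0,1} = 2
g(5) = mex{1} = 0
g(6) = mex{1,2} = 0
g(7) = mex{0,2} = 1
g(8) = mex{0} = 1
g(9) = mex{0,1} = 2
So g(9) = 2.
For row B, compute g(0), g(1), … with moves {3, 6}:
k:     0  1  2  3  4  5  6  7
g(k):  0  0  0  1  1  1  2  2
So g(7) = 2.
By the Sprague-Grundy theorem, the Grundy value of a sum of independent games is the XOR of the component values.
Combined value = 2 XOR 2 = 0.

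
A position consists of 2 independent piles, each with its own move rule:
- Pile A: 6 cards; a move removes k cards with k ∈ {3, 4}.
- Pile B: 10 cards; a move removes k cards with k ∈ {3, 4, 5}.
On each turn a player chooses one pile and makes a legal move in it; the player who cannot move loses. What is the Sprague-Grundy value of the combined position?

2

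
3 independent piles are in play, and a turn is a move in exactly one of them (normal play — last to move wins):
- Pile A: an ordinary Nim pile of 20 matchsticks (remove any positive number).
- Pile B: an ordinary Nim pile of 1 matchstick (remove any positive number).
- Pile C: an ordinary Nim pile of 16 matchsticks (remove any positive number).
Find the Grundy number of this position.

Pile A is a plain Nim pile of size 20, so its Grundy value is 20.
Pile B is a plain Nim pile of size 1, so its Grundy value is 1.
Pile C is a plain Nim pile of size 16, so its Grundy value is 16.
By the Sprague-Grundy theorem, the Grundy value of a sum of independent games is the XOR of the component values.
Combined value = 20 XOR 1 XOR 16 = 5.

5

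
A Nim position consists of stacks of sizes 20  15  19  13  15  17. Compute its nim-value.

27

In binary:
  10100  (20)
  01111  (15)
  10011  (19)
  01101  (13)
  01111  (15)
  10001  (17)
  -----
  11011  (27)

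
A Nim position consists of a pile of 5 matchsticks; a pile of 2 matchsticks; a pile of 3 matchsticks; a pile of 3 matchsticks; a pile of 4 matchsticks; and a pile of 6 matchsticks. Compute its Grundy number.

5

Compute the nim-sum pairwise:
5 ^ 2 = 7
7 ^ 3 = 4
4 ^ 3 = 7
7 ^ 4 = 3
3 ^ 6 = 5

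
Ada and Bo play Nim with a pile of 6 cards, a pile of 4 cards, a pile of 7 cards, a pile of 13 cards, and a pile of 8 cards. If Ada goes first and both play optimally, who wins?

Bo wins

Nim-sum: 6 ⊕ 4 ⊕ 7 ⊕ 13 ⊕ 8 = 0.
The nim-sum is 0, so this is a P-position: the player to move is in a losing position under optimal play; Ada is about to move from it and so loses — Bo wins.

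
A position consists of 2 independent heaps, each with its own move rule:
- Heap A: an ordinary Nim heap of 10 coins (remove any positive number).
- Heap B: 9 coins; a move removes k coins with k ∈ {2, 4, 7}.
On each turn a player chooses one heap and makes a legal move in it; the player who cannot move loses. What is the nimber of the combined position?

Heap A is a plain Nim heap of size 10, so its Grundy value is 10.
Build the Grundy sequence for heap B with g(k) = mex{g(k−s) : s ∈ {2, 4, 7}, s ≤ k}:
g(0) = mex{} = 0
g(1) = mex{} = 0
g(2) = mex{0} = 1
g(3) = mex{0} = 1
g(4) = mex{0,1} = 2
g(5) = mex{0,1} = 2
g(6) = mex{1,2} = 0
g(7) = mex{0,1,2} = 3
g(8) = mex{0,2} = 1
g(9) = mex{1,2,3} = 0
So g(9) = 0.
By the Sprague-Grundy theorem, the Grundy value of a sum of independent games is the XOR of the component values.
Combined value = 10 XOR 0 = 10.

10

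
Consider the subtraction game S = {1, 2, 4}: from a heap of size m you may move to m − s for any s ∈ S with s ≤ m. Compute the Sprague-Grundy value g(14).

2

Build the Grundy sequence with g(k) = mex{g(k−s) : s ∈ {1, 2, 4}, s ≤ k}:
k:     0  1  2  3  4  5  6  7  8  9 10 11 12 13 14
g(k):  0  1  2  0  1  2  0  1  2  0  1  2  0  1  2
So g(14) = 2.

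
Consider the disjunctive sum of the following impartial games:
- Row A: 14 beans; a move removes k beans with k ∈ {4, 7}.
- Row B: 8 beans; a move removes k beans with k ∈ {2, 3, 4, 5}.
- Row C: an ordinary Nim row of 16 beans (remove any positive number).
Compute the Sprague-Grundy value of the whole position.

Build the Grundy sequence for row A with g(k) = mex{g(k−s) : s ∈ {4, 7}, s ≤ k}:
g(0) = mex{} = 0
g(1) = mex{} = 0
g(2) = mex{} = 0
g(3) = mex{} = 0
g(4) = mex{0} = 1
g(5) = mex{0} = 1
g(6) = mex{0} = 1
g(7) = mex{0} = 1
g(8) = mex{0,1} = 2
g(9) = mex{0,1} = 2
g(10) = mex{0,1} = 2
g(11) = mex{1} = 0
g(12) = mex{1,2} = 0
g(13) = mex{1,2} = 0
g(14) = mex{1,2} = 0
So g(14) = 0.
Build the Grundy sequence for row B with g(k) = mex{g(k−s) : s ∈ {2, 3, 4, 5}, s ≤ k}:
g(0) = mex{} = 0
g(1) = mex{} = 0
g(2) = mex{0} = 1
g(3) = mex{0} = 1
g(4) = mex{0,1} = 2
g(5) = mex{0,1} = 2
g(6) = mex{0,1,2} = 3
g(7) = mex{1,2} = 0
g(8) = mex{1,2,3} = 0
So g(8) = 0.
Row C is a plain Nim row of size 16, so its Grundy value is 16.
The value of a disjunctive sum is the nim-sum of the parts.
Combined value = 0 ⊕ 0 ⊕ 16 = 16.

16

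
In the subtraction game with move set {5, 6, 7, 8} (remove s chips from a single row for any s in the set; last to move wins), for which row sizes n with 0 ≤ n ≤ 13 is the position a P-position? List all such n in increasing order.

Compute g(0), g(1), … for moves {5, 6, 7, 8}:
g(0) = mex{} = 0
g(1) = mex{} = 0
g(2) = mex{} = 0
g(3) = mex{} = 0
g(4) = mex{} = 0
g(5) = mex{0} = 1
g(6) = mex{0} = 1
g(7) = mex{0} = 1
g(8) = mex{0} = 1
g(9) = mex{0} = 1
g(10) = mex{0,1} = 2
g(11) = mex{0,1} = 2
g(12) = mex{0,1} = 2
g(13) = mex{1} = 0
The P-positions (g = 0) in 0..13 are 0, 1, 2, 3, 4, 13.

0, 1, 2, 3, 4, 13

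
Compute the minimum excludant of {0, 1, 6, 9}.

2

The values 0, 1 are all present; 2 is the first non-negative integer missing from the set.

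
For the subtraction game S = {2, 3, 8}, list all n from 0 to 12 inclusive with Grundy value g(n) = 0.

Compute g(0), g(1), … for moves {2, 3, 8}:
k:     0  1  2  3  4  5  6  7  8  9 10 11 12
g(k):  0  0  1  1  2  0  0  1  1  2  0  0  1
The P-positions (g = 0) in 0..12 are 0, 1, 5, 6, 10, 11.

0, 1, 5, 6, 10, 11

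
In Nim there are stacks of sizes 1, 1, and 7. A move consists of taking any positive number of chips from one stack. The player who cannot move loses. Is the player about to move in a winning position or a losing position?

Winning position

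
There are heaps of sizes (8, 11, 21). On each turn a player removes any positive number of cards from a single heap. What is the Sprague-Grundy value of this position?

Compute the nim-sum pairwise:
8 ^ 11 = 3
3 ^ 21 = 22

22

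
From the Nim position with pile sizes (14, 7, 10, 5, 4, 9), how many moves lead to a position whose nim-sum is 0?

3

Compute the nim-sum pairwise:
14 ⊕ 7 = 9
9 ⊕ 10 = 3
3 ⊕ 5 = 6
6 ⊕ 4 = 2
2 ⊕ 9 = 11
The overall nim-sum is X = 11. A pile of size p has a winning move iff p XOR X < p (reduce it to p XOR X).
  14: 14 XOR 11 = 5 < 14 — winning move (to 5).
  7: 7 XOR 11 = 12 ≥ 7 — no move.
  10: 10 XOR 11 = 1 < 10 — winning move (to 1).
  5: 5 XOR 11 = 14 ≥ 5 — no move.
  4: 4 XOR 11 = 15 ≥ 4 — no move.
  9: 9 XOR 11 = 2 < 9 — winning move (to 2).
That gives 3 winning moves.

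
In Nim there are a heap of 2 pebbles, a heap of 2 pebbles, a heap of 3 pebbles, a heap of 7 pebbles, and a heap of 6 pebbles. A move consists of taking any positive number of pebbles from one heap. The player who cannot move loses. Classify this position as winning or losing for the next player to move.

Nim-sum: 2 ^ 2 ^ 3 ^ 7 ^ 6 = 2.
The nim-sum is 2 ≠ 0, so this is an N-position: the player to move can win.

Winning position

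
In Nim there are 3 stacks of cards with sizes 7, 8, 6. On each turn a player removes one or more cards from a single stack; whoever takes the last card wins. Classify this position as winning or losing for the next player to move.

Compute the nim-sum pairwise:
7 ^ 8 = 15
15 ^ 6 = 9
The nim-sum is 9 ≠ 0, so this is an N-position: the player to move can win.

Winning position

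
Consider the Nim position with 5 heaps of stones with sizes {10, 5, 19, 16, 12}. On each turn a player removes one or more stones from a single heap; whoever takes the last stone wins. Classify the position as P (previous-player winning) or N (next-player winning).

P-position

Compute the nim-sum pairwise:
10 ^ 5 = 15
15 ^ 19 = 28
28 ^ 16 = 12
12 ^ 12 = 0
The nim-sum is 0, so this is a P-position: the player to move is in a losing position under optimal play.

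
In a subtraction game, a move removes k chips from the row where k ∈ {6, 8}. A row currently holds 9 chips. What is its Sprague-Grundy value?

Compute g(0), g(1), … for moves {6, 8}:
k:     0  1  2  3  4  5  6  7  8  9
g(k):  0  0  0  0  0  0  1  1  1  1
So g(9) = 1.

1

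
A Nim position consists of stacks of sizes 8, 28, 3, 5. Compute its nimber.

Nim-sum: 8 ^ 28 ^ 3 ^ 5 = 18.

18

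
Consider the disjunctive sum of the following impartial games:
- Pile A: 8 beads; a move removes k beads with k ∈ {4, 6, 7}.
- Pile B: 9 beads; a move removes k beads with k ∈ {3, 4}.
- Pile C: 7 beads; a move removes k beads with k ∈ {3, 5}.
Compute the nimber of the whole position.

Grundy values for pile A (subtraction set {4, 6, 7}):
g(0) = mex{} = 0
g(1) = mex{} = 0
g(2) = mex{} = 0
g(3) = mex{} = 0
g(4) = mex{0} = 1
g(5) = mex{0} = 1
g(6) = mex{0} = 1
g(7) = mex{0} = 1
g(8) = mex{0,1} = 2
So g(8) = 2.
Grundy values for pile B (subtraction set {3, 4}):
k:     0  1  2  3  4  5  6  7  8  9
g(k):  0  0  0  1  1  1  2  0  0  0
So g(9) = 0.
Grundy values for pile C (subtraction set {3, 5}):
k:     0  1  2  3  4  5  6  7
g(k):  0  0  0  1  1  1  2  2
So g(7) = 2.
By the Sprague-Grundy theorem, the Grundy value of a sum of independent games is the XOR of the component values.
Combined value = 2 ⊕ 0 ⊕ 2 = 0.

0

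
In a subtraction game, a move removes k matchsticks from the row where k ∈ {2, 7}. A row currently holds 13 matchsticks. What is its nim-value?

0

Grundy values for subtraction set {2, 7}:
k:     0  1  2  3  4  5  6  7  8  9 10 11 12 13
g(k):  0  0  1  1  0  0  1  1  2  0  0  1  1  0
So g(13) = 0.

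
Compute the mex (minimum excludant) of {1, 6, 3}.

0

0 is not in the set, so the mex is 0.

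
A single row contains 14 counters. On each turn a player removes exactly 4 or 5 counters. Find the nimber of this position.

1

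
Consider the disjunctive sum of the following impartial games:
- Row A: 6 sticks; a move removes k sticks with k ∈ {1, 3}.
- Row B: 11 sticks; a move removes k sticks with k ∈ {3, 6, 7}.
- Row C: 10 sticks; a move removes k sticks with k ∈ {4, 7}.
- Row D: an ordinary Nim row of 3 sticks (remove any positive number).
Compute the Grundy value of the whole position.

Grundy values for row A (subtraction set {1, 3}):
g(0) = mex{} = 0
g(1) = mex{0} = 1
g(2) = mex{1} = 0
g(3) = mex{0} = 1
g(4) = mex{1} = 0
g(5) = mex{0} = 1
g(6) = mex{1} = 0
So g(6) = 0.
Grundy values for row B (subtraction set {3, 6, 7}):
k:     0  1  2  3  4  5  6  7  8  9 10 11
g(k):  0  0  0  1  1  1  2  2  2  3  0  0
So g(11) = 0.
For row C, compute g(0), g(1), … with moves {4, 7}:
k:     0  1  2  3  4  5  6  7  8  9 10
g(k):  0  0  0  0  1  1  1  1  2  2  2
So g(10) = 2.
Row D is a plain Nim row of size 3, so its Grundy value is 3.
The value of a disjunctive sum is the nim-sum of the parts.
Combined value = 0 ⊕ 0 ⊕ 2 ⊕ 3 = 1.

1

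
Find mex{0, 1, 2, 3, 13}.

4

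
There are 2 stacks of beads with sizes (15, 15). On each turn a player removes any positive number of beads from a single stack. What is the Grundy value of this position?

0

Compute the nim-sum pairwise:
15 XOR 15 = 0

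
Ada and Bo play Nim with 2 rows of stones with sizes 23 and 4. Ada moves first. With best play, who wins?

Nim-sum: 23 XOR 4 = 19.
The nim-sum is 19 ≠ 0, so this is an N-position: the player to move can win; Ada has a winning move.

Ada wins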